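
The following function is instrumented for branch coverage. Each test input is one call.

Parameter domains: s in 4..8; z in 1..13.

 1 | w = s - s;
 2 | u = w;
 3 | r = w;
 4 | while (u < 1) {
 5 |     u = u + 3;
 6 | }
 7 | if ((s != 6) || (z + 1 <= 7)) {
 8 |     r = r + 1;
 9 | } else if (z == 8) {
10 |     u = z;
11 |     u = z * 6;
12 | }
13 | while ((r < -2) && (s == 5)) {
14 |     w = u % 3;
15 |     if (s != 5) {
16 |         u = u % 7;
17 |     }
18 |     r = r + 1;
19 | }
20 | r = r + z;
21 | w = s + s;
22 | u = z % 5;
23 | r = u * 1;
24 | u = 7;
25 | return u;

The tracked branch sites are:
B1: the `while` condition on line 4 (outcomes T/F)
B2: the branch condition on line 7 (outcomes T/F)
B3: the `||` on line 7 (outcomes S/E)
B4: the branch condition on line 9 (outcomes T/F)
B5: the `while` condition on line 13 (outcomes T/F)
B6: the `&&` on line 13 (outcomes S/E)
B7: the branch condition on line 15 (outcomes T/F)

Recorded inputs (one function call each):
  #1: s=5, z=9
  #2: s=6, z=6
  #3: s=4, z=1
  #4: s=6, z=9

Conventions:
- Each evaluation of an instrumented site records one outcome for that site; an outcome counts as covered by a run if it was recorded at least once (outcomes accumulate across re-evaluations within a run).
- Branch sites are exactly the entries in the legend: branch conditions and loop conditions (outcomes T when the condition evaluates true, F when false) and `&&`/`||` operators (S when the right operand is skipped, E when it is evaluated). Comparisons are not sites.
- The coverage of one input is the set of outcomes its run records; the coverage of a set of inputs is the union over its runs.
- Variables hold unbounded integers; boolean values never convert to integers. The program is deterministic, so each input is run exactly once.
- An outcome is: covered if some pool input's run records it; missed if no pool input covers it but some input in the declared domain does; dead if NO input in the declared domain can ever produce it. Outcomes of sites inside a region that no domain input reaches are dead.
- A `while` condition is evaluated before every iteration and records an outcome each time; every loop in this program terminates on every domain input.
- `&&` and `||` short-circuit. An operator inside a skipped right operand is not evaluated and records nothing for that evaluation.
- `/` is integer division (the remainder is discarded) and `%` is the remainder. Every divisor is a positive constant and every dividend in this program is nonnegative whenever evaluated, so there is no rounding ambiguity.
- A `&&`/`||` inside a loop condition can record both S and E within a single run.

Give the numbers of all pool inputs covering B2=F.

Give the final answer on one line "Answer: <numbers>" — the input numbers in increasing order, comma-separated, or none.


input #1 (s=5, z=9): does not record B2=F
input #2 (s=6, z=6): does not record B2=F
input #3 (s=4, z=1): does not record B2=F
input #4 (s=6, z=9): records B2=F
Answer: 4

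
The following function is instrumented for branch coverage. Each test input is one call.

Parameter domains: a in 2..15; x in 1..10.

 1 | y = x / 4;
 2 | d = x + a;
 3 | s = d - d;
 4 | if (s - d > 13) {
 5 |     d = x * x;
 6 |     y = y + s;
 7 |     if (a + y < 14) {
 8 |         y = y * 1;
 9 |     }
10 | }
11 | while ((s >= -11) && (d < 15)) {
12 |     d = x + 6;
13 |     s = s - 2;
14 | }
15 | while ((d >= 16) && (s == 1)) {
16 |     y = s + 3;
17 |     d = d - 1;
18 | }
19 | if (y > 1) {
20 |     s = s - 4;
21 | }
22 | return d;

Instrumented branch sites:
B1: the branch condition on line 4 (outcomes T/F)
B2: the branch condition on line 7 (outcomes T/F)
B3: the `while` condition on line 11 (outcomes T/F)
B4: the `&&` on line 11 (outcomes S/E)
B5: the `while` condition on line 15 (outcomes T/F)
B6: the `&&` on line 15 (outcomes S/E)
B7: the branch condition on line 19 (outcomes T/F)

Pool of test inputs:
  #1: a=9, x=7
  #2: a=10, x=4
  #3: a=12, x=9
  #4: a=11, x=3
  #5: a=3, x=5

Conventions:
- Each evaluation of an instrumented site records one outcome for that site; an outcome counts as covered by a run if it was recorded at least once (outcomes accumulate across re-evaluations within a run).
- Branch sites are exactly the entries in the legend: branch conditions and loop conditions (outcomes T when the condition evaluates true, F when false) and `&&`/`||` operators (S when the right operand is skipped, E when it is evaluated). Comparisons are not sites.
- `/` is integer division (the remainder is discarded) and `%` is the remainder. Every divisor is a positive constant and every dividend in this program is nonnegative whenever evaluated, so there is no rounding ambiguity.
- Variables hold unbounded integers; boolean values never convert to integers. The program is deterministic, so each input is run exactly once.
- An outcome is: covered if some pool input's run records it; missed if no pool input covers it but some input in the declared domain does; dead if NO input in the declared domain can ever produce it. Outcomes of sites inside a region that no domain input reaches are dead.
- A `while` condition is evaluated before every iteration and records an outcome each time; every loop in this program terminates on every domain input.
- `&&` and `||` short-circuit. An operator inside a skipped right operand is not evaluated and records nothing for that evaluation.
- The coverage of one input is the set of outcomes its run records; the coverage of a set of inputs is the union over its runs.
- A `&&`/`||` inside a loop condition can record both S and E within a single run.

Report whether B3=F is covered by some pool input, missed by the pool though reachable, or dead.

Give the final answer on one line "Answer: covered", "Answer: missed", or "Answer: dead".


B3=F is recorded by pool input(s) 1, 2, 3, 4, 5 -> covered
Answer: covered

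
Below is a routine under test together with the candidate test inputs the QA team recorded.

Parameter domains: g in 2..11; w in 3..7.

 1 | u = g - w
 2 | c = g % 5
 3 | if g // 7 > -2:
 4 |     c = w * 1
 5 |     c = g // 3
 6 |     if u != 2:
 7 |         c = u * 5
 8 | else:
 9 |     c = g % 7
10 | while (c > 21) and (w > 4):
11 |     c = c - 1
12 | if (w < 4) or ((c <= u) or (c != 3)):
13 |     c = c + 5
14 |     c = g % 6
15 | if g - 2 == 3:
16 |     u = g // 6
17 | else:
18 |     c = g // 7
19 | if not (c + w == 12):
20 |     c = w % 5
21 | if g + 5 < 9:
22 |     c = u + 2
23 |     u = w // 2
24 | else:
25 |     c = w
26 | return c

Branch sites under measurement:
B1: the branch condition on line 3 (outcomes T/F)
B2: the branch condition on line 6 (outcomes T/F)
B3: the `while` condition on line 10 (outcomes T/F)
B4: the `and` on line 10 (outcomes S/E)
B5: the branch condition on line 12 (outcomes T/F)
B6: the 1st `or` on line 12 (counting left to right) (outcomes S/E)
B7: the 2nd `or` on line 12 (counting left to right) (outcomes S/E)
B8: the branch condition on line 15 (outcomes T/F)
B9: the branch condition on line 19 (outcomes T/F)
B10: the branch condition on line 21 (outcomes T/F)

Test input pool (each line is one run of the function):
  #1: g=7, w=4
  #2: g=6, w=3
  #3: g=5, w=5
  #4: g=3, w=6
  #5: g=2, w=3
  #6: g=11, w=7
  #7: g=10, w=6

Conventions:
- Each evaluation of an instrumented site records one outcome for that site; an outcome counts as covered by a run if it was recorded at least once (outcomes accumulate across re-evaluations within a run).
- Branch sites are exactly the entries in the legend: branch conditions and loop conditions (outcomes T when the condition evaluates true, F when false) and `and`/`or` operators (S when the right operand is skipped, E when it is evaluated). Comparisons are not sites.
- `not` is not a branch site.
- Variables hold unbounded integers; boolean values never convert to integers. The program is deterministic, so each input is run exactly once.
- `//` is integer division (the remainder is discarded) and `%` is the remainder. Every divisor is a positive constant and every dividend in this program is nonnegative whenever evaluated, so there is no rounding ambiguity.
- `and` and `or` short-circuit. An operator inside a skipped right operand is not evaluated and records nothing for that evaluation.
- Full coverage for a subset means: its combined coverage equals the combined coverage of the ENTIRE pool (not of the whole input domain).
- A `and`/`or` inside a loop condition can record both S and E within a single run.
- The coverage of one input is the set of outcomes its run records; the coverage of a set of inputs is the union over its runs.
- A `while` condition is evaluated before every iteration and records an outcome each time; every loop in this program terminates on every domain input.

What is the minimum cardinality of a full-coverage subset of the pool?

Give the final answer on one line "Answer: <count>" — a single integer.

#1 (g=7, w=4) -> covered: B1=T, B2=T, B3=F, B4=S, B5=T, B6=E, B7=E, B8=F, B9=T, B10=F
#2 (g=6, w=3) -> covered: B1=T, B2=T, B3=F, B4=S, B5=T, B6=S, B8=F, B9=T, B10=F
#3 (g=5, w=5) -> covered: B1=T, B2=T, B3=F, B4=S, B5=T, B6=E, B7=S, B8=T, B9=T, B10=F
#4 (g=3, w=6) -> covered: B1=T, B2=T, B3=F, B4=S, B5=T, B6=E, B7=S, B8=F, B9=T, B10=T
#5 (g=2, w=3) -> covered: B1=T, B2=T, B3=F, B4=S, B5=T, B6=S, B8=F, B9=T, B10=T
#6 (g=11, w=7) -> covered: B1=T, B2=T, B3=F, B4=S, B5=T, B6=E, B7=E, B8=F, B9=T, B10=F
#7 (g=10, w=6) -> covered: B1=T, B2=T, B3=F, B4=S, B5=T, B6=E, B7=E, B8=F, B9=T, B10=F
the full pool covers 14 outcomes: B1=T, B2=T, B3=F, B4=S, B5=T, B6=S, B6=E, B7=S, B7=E, B8=T, B8=F, B9=T, B10=T, B10=F
every size-1 subset falls short of the 14 outcomes (best: 10/14)
every size-2 subset falls short of the 14 outcomes (best: 13/14)
size 3: inputs {1, 3, 5} cover all 14 outcomes, and no lexicographically smaller subset of this size does

Answer: 3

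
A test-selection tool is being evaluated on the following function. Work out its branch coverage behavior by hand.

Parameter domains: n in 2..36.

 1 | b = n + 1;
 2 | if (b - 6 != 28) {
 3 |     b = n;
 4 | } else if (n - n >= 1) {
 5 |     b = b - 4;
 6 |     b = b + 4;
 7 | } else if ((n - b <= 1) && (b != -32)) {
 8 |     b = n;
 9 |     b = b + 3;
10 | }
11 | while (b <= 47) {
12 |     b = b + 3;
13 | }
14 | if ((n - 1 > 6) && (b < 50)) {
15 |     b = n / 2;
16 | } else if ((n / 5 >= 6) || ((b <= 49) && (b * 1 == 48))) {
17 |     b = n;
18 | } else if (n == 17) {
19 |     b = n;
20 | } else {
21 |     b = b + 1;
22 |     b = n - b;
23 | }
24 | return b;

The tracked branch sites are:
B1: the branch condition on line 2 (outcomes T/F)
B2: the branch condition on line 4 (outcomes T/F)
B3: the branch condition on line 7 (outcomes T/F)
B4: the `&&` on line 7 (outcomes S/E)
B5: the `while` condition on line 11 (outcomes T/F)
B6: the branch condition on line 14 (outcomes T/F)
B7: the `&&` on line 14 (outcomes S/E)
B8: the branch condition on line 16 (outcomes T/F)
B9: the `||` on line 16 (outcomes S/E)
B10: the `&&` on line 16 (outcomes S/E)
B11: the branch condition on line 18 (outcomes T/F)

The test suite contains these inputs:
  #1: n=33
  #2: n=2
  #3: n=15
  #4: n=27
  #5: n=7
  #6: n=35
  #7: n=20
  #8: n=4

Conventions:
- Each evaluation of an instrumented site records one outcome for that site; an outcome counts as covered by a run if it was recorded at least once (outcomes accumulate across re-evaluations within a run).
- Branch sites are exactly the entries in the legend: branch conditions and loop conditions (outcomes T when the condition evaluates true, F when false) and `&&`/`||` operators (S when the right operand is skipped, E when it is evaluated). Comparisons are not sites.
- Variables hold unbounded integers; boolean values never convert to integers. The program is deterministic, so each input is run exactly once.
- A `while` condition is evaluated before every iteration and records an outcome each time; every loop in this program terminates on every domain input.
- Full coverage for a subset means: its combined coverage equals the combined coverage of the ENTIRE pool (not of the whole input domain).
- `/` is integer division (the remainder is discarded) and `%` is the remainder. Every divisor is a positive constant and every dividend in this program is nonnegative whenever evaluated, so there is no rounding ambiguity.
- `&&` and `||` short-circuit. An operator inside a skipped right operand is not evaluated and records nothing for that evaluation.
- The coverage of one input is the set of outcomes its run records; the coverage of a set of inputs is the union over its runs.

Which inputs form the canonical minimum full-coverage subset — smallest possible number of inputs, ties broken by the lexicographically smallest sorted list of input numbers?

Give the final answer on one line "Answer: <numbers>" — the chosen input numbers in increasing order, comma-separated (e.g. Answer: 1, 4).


input #1 (n=33): events B1->F, B2->F, B4->E, B3->T, B5->T, B5->T, B5->T, B5->T, B5->F, B7->E, B6->T; covers B1=F, B2=F, B3=T, B4=E, B5=T, B5=F, B6=T, B7=E
input #2 (n=2): events B1->T, B5->T, B5->T, B5->T, B5->T, B5->T, B5->T, B5->T, B5->T, B5->T, B5->T, B5->T, B5->T, B5->T, ...; covers B1=T, B5=T, B5=F, B6=F, B7=S, B8=F, B9=E, B10=S, B11=F
input #3 (n=15): events B1->T, B5->T, B5->T, B5->T, B5->T, B5->T, B5->T, B5->T, B5->T, B5->T, B5->T, B5->T, B5->F, B7->E, ...; covers B1=T, B5=T, B5=F, B6=T, B7=E
input #4 (n=27): events B1->T, B5->T, B5->T, B5->T, B5->T, B5->T, B5->T, B5->T, B5->F, B7->E, B6->T; covers B1=T, B5=T, B5=F, B6=T, B7=E
input #5 (n=7): events B1->T, B5->T, B5->T, B5->T, B5->T, B5->T, B5->T, B5->T, B5->T, B5->T, B5->T, B5->T, B5->T, B5->T, ...; covers B1=T, B5=T, B5=F, B6=F, B7=S, B8=F, B9=E, B10=E, B11=F
input #6 (n=35): events B1->T, B5->T, B5->T, B5->T, B5->T, B5->T, B5->F, B7->E, B6->F, B9->S, B8->T; covers B1=T, B5=T, B5=F, B6=F, B7=E, B8=T, B9=S
input #7 (n=20): events B1->T, B5->T, B5->T, B5->T, B5->T, B5->T, B5->T, B5->T, B5->T, B5->T, B5->T, B5->F, B7->E, B6->F, ...; covers B1=T, B5=T, B5=F, B6=F, B7=E, B8=F, B9=E, B10=S, B11=F
input #8 (n=4): events B1->T, B5->T, B5->T, B5->T, B5->T, B5->T, B5->T, B5->T, B5->T, B5->T, B5->T, B5->T, B5->T, B5->T, ...; covers B1=T, B5=T, B5=F, B6=F, B7=S, B8=F, B9=E, B10=E, B11=F
together the pool reaches 18 outcomes: B1=T, B1=F, B2=F, B3=T, B4=E, B5=T, B5=F, B6=T, B6=F, B7=S, B7=E, B8=T, B8=F, B9=S, B9=E, B10=S, B10=E, B11=F
size 1 is not enough: best union over all size-1 subsets is 9/18
size 2 is not enough: best union over all size-2 subsets is 15/18
size 3 is not enough: best union over all size-3 subsets is 17/18
at size 4, {1, 2, 5, 6} reaches all 18 outcomes; every lexicographically earlier size-4 subset fails
Answer: 1, 2, 5, 6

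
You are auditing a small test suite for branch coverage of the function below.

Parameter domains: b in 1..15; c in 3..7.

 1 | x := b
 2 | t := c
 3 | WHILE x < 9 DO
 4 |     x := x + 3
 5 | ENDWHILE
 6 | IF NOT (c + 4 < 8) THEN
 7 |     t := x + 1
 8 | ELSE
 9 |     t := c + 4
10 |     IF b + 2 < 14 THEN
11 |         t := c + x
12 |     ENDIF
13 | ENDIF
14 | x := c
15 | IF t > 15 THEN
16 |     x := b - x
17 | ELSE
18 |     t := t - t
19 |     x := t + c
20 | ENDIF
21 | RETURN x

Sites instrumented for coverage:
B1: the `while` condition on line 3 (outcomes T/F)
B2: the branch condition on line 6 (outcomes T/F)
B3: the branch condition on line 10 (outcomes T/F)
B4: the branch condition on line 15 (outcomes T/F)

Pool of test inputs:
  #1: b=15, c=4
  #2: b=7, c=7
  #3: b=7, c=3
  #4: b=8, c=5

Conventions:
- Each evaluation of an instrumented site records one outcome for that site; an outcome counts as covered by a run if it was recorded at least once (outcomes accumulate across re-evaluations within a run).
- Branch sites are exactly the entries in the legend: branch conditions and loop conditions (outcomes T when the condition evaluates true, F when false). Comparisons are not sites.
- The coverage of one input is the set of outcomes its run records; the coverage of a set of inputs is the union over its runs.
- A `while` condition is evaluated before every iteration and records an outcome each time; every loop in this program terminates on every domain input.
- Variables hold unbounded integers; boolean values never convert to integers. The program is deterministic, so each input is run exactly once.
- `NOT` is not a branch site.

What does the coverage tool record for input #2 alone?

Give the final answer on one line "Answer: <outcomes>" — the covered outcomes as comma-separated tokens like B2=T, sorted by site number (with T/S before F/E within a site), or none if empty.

Simulating input #2 (b=7, c=7) step by step:
  B1->T, B1->F, B2->T, B4->F
collecting distinct outcomes: B1=T, B1=F, B2=T, B4=F

Answer: B1=T, B1=F, B2=T, B4=F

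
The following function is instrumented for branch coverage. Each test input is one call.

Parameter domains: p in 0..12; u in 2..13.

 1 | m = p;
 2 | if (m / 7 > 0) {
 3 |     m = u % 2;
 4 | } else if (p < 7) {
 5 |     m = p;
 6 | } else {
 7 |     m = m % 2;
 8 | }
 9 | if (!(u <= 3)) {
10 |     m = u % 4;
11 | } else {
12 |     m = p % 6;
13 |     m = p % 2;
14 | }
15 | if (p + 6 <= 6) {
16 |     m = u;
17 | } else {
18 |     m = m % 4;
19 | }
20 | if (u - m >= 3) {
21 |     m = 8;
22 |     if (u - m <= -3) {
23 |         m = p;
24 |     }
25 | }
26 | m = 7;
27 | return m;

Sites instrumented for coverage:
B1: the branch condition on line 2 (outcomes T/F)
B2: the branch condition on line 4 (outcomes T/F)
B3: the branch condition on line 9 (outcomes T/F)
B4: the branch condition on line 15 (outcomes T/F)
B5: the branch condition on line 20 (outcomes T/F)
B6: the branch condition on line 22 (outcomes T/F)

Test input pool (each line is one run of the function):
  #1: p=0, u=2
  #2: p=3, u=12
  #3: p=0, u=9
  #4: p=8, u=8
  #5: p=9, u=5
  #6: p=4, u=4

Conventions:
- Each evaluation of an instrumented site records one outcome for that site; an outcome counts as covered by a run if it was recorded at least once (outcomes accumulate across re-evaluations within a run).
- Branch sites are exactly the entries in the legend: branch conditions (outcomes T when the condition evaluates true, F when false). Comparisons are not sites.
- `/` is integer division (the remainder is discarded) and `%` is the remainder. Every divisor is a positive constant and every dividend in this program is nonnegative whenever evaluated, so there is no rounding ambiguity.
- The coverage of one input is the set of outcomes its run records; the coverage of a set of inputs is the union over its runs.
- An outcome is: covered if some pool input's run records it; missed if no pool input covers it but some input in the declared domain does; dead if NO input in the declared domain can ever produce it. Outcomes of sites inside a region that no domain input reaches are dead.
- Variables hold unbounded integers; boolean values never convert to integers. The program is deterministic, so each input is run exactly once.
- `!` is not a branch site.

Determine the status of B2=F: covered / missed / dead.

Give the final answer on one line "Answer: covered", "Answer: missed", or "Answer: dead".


no pool input records B2=F
checking all 156 inputs in the declared domain: B2=F is never recorded -> dead
Answer: dead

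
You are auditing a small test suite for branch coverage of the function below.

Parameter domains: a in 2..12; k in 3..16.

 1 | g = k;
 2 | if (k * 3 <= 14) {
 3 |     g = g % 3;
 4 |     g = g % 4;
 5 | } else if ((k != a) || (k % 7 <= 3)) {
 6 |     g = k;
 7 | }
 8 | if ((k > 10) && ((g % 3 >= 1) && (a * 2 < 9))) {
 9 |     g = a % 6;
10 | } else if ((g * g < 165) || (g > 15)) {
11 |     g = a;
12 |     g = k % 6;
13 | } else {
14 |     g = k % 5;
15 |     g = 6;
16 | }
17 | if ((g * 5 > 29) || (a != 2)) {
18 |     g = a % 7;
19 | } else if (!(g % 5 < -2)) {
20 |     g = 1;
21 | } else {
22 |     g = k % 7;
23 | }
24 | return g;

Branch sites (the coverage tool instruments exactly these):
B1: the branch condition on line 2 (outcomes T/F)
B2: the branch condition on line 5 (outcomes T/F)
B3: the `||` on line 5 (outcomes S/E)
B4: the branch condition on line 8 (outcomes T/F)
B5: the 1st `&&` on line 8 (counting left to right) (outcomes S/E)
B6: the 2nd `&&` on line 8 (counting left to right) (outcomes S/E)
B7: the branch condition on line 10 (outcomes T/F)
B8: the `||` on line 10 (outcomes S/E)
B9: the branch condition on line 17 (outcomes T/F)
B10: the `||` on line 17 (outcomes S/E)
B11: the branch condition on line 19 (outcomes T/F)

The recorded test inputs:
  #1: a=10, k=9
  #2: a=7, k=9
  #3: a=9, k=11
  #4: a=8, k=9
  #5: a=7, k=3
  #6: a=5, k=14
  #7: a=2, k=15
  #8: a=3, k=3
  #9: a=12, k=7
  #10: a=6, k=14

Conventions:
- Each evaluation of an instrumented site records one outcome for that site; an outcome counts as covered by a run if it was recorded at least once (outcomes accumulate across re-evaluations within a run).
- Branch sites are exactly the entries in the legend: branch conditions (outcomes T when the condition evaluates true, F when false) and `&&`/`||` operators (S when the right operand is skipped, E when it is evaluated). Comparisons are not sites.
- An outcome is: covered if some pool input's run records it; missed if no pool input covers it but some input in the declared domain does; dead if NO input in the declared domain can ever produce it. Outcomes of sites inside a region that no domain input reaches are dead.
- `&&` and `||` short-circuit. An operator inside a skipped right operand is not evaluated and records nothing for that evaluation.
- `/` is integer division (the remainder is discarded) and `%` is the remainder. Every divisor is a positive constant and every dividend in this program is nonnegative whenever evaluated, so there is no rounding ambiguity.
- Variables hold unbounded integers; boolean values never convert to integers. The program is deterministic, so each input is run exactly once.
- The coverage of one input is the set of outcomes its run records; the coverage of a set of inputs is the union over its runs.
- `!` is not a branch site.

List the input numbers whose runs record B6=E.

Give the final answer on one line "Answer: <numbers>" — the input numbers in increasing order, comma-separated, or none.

input #1 (a=10, k=9): does not record B6=E
input #2 (a=7, k=9): does not record B6=E
input #3 (a=9, k=11): records B6=E
input #4 (a=8, k=9): does not record B6=E
input #5 (a=7, k=3): does not record B6=E
input #6 (a=5, k=14): records B6=E
input #7 (a=2, k=15): does not record B6=E
input #8 (a=3, k=3): does not record B6=E
input #9 (a=12, k=7): does not record B6=E
input #10 (a=6, k=14): records B6=E

Answer: 3, 6, 10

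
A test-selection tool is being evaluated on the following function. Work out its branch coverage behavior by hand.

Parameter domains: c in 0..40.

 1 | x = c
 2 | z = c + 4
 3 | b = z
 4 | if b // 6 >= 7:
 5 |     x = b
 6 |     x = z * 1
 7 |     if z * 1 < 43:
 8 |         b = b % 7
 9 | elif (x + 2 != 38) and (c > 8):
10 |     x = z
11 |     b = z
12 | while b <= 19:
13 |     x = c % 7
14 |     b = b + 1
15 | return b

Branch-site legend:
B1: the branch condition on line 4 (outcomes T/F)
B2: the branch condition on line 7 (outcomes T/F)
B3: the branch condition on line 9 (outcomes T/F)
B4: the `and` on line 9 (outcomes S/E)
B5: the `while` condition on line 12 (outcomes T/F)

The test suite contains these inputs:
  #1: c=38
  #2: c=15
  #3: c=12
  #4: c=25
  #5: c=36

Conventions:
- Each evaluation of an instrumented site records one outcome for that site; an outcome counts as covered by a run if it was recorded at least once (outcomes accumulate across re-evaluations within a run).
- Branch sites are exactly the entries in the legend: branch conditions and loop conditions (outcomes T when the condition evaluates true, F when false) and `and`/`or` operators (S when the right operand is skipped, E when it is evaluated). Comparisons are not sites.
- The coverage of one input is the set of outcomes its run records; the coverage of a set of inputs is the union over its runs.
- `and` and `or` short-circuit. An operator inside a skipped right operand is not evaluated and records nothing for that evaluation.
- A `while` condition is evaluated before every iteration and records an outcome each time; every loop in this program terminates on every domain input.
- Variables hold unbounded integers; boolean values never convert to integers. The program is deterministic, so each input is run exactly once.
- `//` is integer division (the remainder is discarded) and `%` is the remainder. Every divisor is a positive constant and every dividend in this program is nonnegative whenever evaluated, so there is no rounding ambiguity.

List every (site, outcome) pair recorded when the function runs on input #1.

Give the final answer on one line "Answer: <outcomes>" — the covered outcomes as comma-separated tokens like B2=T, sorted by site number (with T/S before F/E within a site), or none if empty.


Simulating input #1 (c=38) step by step:
  B1->T, B2->T, B5->T, B5->T, B5->T, B5->T, B5->T, B5->T, B5->T, B5->T
  B5->T, B5->T, B5->T, B5->T, B5->T, B5->T, B5->T, B5->T, B5->T, B5->T
  B5->T, B5->T, B5->F
collecting distinct outcomes: B1=T, B2=T, B5=T, B5=F
Answer: B1=T, B2=T, B5=T, B5=F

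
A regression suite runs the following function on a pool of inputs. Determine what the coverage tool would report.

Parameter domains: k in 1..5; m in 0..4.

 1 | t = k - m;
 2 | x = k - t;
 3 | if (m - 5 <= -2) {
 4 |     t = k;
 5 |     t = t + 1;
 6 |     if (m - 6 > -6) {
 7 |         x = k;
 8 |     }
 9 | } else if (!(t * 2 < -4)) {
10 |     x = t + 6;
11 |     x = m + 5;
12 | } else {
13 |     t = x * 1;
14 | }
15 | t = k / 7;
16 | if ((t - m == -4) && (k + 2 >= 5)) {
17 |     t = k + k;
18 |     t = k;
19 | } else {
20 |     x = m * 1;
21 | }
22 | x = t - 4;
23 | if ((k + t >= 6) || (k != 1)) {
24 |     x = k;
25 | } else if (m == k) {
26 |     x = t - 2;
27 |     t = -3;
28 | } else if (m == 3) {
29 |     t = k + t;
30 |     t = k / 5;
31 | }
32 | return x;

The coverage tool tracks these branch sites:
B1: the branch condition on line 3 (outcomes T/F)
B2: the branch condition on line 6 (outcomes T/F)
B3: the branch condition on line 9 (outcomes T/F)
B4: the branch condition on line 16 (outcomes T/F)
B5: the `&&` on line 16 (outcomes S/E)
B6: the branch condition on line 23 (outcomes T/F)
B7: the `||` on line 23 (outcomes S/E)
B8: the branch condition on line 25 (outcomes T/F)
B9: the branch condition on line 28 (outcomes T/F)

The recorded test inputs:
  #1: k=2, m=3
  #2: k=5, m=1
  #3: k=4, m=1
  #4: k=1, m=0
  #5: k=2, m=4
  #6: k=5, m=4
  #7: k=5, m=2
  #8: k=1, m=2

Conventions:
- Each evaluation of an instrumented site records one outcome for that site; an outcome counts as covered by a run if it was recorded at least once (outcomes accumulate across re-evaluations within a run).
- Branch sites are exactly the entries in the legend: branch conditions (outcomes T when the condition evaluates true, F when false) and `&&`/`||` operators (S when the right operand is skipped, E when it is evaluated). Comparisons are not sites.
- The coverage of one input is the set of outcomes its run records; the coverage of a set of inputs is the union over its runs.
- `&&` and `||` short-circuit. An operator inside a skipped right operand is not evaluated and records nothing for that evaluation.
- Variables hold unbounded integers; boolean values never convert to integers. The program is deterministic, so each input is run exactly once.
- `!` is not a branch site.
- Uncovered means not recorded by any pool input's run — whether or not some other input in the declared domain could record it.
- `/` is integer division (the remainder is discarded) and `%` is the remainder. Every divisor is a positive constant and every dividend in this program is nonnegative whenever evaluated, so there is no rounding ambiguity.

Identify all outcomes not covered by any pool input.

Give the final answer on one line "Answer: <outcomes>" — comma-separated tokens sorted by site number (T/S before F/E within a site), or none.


test 1 (k=2, m=3) fires B1->T, B2->T, B5->S, B4->F, B7->E, B6->T; hits B1=T, B2=T, B4=F, B5=S, B6=T, B7=E
test 2 (k=5, m=1) fires B1->T, B2->T, B5->S, B4->F, B7->E, B6->T; hits B1=T, B2=T, B4=F, B5=S, B6=T, B7=E
test 3 (k=4, m=1) fires B1->T, B2->T, B5->S, B4->F, B7->E, B6->T; hits B1=T, B2=T, B4=F, B5=S, B6=T, B7=E
test 4 (k=1, m=0) fires B1->T, B2->F, B5->S, B4->F, B7->E, B6->F, B8->F, B9->F; hits B1=T, B2=F, B4=F, B5=S, B6=F, B7=E, B8=F, B9=F
test 5 (k=2, m=4) fires B1->F, B3->T, B5->E, B4->F, B7->E, B6->T; hits B1=F, B3=T, B4=F, B5=E, B6=T, B7=E
test 6 (k=5, m=4) fires B1->F, B3->T, B5->E, B4->T, B7->S, B6->T; hits B1=F, B3=T, B4=T, B5=E, B6=T, B7=S
test 7 (k=5, m=2) fires B1->T, B2->T, B5->S, B4->F, B7->E, B6->T; hits B1=T, B2=T, B4=F, B5=S, B6=T, B7=E
test 8 (k=1, m=2) fires B1->T, B2->T, B5->S, B4->F, B7->E, B6->F, B8->F, B9->F; hits B1=T, B2=T, B4=F, B5=S, B6=F, B7=E, B8=F, B9=F
union over the pool: B1=T, B1=F, B2=T, B2=F, B3=T, B4=T, B4=F, B5=S, B5=E, B6=T, B6=F, B7=S, B7=E, B8=F, B9=F
uncovered (3 of 18): B3=F, B8=T, B9=T
Answer: B3=F, B8=T, B9=T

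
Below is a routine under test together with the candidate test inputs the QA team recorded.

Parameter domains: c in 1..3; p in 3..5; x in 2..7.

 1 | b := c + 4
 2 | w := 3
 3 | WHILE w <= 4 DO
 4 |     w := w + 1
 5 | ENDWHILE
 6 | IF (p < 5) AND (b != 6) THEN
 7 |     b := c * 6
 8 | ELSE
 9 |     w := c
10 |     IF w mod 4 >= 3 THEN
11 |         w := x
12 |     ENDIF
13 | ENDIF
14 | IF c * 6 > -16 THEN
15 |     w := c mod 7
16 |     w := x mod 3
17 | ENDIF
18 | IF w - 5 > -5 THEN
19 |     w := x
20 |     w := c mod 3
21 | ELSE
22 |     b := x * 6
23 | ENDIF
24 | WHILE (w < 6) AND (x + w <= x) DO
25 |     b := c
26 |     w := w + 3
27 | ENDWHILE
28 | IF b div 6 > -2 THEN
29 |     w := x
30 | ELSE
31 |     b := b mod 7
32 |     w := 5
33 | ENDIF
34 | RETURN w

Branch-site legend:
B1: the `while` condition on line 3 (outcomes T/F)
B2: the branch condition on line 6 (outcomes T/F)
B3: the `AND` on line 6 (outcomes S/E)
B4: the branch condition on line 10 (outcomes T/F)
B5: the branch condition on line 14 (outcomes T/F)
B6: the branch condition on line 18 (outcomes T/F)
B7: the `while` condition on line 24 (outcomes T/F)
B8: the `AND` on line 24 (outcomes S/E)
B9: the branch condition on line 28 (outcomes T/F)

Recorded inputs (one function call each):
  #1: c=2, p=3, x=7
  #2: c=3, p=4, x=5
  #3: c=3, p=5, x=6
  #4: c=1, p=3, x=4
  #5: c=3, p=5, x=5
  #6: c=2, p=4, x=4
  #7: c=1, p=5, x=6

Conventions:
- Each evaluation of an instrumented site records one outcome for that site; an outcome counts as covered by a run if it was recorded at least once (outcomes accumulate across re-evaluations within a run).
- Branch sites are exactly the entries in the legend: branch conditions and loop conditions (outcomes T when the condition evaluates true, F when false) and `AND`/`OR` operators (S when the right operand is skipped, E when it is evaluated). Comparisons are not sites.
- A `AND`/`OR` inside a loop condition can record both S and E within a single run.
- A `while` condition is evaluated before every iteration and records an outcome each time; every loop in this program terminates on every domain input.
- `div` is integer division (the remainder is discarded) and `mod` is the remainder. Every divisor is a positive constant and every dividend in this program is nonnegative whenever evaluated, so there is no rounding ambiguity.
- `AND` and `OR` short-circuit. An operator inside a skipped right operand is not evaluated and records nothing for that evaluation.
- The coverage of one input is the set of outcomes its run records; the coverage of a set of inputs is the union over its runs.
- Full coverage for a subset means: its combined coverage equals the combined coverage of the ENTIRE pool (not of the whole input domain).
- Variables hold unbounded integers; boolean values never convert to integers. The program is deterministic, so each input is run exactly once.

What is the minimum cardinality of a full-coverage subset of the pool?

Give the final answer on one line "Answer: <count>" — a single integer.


test 1 (c=2, p=3, x=7) fires B1->T, B1->T, B1->F, B3->E, B2->F, B4->F, B5->T, B6->T, B8->E, B7->F, B9->T; hits B1=T, B1=F, B2=F, B3=E, B4=F, B5=T, B6=T, B7=F, B8=E, B9=T
test 2 (c=3, p=4, x=5) fires B1->T, B1->T, B1->F, B3->E, B2->T, B5->T, B6->T, B8->E, B7->T, B8->E, B7->F, B9->T; hits B1=T, B1=F, B2=T, B3=E, B5=T, B6=T, B7=T, B7=F, B8=E, B9=T
test 3 (c=3, p=5, x=6) fires B1->T, B1->T, B1->F, B3->S, B2->F, B4->T, B5->T, B6->F, B8->E, B7->T, B8->E, B7->F, B9->T; hits B1=T, B1=F, B2=F, B3=S, B4=T, B5=T, B6=F, B7=T, B7=F, B8=E, B9=T
test 4 (c=1, p=3, x=4) fires B1->T, B1->T, B1->F, B3->E, B2->T, B5->T, B6->T, B8->E, B7->F, B9->T; hits B1=T, B1=F, B2=T, B3=E, B5=T, B6=T, B7=F, B8=E, B9=T
test 5 (c=3, p=5, x=5) fires B1->T, B1->T, B1->F, B3->S, B2->F, B4->T, B5->T, B6->T, B8->E, B7->T, B8->E, B7->F, B9->T; hits B1=T, B1=F, B2=F, B3=S, B4=T, B5=T, B6=T, B7=T, B7=F, B8=E, B9=T
test 6 (c=2, p=4, x=4) fires B1->T, B1->T, B1->F, B3->E, B2->F, B4->F, B5->T, B6->T, B8->E, B7->F, B9->T; hits B1=T, B1=F, B2=F, B3=E, B4=F, B5=T, B6=T, B7=F, B8=E, B9=T
test 7 (c=1, p=5, x=6) fires B1->T, B1->T, B1->F, B3->S, B2->F, B4->F, B5->T, B6->F, B8->E, B7->T, B8->E, B7->F, B9->T; hits B1=T, B1=F, B2=F, B3=S, B4=F, B5=T, B6=F, B7=T, B7=F, B8=E, B9=T
union over all inputs: B1=T, B1=F, B2=T, B2=F, B3=S, B3=E, B4=T, B4=F, B5=T, B6=T, B6=F, B7=T, B7=F, B8=E, B9=T (15 outcomes)
size 1 is not enough: best union over all size-1 subsets is 11/15
size 2 is not enough: best union over all size-2 subsets is 14/15
size 3: inputs {1, 2, 3} cover all 15 outcomes, and no lexicographically smaller subset of this size does
Answer: 3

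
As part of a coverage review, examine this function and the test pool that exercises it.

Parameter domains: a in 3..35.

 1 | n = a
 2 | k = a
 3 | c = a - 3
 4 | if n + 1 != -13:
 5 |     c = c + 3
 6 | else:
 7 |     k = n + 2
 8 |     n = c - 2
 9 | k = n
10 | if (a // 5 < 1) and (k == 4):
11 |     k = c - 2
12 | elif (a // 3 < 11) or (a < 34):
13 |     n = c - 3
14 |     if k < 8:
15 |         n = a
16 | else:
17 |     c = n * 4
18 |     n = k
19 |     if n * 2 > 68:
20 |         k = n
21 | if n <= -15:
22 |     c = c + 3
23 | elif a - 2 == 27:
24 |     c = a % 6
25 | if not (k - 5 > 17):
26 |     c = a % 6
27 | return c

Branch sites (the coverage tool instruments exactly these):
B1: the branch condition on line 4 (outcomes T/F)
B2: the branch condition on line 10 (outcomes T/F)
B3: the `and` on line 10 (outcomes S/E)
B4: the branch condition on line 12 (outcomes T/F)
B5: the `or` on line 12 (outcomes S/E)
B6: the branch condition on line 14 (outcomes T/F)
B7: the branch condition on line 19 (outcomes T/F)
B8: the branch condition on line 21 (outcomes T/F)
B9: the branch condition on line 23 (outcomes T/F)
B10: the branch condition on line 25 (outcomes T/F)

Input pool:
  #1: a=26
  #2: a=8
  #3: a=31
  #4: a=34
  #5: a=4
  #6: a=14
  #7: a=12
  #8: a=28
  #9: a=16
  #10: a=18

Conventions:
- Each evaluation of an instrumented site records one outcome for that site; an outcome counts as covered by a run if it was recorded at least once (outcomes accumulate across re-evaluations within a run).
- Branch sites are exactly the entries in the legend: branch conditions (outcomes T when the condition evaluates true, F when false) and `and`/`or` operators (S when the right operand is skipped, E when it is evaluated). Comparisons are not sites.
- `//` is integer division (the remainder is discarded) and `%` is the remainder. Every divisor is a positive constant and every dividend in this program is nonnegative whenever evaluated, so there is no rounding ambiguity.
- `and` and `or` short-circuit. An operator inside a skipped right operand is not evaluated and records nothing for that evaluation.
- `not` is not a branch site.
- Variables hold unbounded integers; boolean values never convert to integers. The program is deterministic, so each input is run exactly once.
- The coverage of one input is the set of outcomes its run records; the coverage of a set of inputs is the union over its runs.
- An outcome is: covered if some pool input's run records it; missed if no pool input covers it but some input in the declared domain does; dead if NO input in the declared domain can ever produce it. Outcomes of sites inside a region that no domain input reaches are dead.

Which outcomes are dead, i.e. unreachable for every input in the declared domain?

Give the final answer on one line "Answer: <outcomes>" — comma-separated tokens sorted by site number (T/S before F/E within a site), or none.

exhaustive pass over the 33-input domain:
  B1=F: unreachable across the whole domain -> dead
  B8=T: unreachable across the whole domain -> dead
  reachable outcomes have witnesses, e.g. B1=T (e.g. a=3), B2=T (e.g. a=4), B2=F (e.g. a=3), B3=S (e.g. a=5)

Answer: B1=F, B8=T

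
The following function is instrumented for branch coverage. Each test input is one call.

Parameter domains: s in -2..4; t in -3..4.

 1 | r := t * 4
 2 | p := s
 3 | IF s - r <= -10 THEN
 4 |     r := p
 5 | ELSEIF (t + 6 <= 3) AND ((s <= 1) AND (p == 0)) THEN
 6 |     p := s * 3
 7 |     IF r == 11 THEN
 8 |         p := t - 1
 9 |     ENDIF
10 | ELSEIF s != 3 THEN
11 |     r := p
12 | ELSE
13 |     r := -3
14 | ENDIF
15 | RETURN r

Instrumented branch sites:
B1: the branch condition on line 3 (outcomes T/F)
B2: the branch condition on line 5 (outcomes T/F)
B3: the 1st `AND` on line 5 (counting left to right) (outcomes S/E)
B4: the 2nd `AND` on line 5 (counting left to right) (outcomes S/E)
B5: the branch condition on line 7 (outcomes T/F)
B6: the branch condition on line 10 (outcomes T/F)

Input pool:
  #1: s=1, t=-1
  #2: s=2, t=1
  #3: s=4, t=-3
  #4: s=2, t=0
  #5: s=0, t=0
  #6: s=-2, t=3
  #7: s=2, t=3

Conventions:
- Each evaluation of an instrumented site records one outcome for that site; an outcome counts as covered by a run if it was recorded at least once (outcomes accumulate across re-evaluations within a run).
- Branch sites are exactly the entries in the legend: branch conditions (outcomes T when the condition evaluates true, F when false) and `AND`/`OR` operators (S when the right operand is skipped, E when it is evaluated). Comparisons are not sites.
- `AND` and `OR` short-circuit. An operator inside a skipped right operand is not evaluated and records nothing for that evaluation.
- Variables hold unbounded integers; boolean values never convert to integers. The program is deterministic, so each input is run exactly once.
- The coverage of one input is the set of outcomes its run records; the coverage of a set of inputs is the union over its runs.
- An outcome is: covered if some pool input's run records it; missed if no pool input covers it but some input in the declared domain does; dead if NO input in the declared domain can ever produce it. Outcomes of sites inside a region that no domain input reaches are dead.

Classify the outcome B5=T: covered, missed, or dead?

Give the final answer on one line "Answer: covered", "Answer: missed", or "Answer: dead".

no pool input records B5=T
checking all 56 inputs in the declared domain: B5=T is never recorded -> dead

Answer: dead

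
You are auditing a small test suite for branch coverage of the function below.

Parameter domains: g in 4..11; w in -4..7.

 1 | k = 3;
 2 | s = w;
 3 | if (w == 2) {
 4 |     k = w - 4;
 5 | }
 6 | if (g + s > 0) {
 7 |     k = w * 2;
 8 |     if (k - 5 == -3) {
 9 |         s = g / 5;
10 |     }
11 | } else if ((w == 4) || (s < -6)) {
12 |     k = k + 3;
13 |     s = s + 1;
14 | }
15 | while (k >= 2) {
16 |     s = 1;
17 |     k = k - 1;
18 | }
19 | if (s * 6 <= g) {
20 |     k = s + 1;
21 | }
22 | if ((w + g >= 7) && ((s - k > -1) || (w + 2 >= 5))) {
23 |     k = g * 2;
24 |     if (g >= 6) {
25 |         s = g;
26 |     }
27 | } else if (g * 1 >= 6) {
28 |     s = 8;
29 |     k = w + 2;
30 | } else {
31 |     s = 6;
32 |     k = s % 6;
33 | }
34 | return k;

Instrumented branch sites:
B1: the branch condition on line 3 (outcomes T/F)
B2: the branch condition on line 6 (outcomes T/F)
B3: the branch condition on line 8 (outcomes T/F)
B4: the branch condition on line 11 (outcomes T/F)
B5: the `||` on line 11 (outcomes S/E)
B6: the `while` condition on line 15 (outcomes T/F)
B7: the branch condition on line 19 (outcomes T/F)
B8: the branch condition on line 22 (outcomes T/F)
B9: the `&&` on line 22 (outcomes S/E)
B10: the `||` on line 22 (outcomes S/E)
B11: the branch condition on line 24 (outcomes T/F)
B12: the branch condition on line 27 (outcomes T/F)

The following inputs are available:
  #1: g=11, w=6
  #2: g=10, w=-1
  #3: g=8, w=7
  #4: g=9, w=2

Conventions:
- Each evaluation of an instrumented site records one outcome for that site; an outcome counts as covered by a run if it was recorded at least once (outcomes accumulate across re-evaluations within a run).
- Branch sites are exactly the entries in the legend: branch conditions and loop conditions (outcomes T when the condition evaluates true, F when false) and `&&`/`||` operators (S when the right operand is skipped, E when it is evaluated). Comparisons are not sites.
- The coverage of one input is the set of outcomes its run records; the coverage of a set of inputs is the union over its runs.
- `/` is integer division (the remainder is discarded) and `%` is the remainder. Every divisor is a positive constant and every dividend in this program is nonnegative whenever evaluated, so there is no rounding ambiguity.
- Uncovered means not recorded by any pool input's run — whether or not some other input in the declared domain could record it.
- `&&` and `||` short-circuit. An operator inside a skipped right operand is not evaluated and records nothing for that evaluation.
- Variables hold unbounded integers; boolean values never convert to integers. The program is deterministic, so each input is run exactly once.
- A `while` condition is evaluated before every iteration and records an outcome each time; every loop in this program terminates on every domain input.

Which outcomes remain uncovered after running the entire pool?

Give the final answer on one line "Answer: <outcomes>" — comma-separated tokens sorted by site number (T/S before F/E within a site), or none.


input #1, g=11, w=6: events B1->F, B2->T, B3->F, B6->T, B6->T, B6->T, B6->T, B6->T, B6->T, B6->T, B6->T, B6->T, B6->T, B6->T, ...; outcomes B1=F, B2=T, B3=F, B6=T, B6=F, B7=T, B8=T, B9=E, B10=E, B11=T
input #2, g=10, w=-1: events B1->F, B2->T, B3->F, B6->F, B7->T, B9->E, B10->E, B8->F, B12->T; outcomes B1=F, B2=T, B3=F, B6=F, B7=T, B8=F, B9=E, B10=E, B12=T
input #3, g=8, w=7: events B1->F, B2->T, B3->F, B6->T, B6->T, B6->T, B6->T, B6->T, B6->T, B6->T, B6->T, B6->T, B6->T, B6->T, ...; outcomes B1=F, B2=T, B3=F, B6=T, B6=F, B7=T, B8=T, B9=E, B10=E, B11=T
input #4, g=9, w=2: events B1->T, B2->T, B3->F, B6->T, B6->T, B6->T, B6->F, B7->T, B9->E, B10->E, B8->F, B12->T; outcomes B1=T, B2=T, B3=F, B6=T, B6=F, B7=T, B8=F, B9=E, B10=E, B12=T
union over the pool: B1=T, B1=F, B2=T, B3=F, B6=T, B6=F, B7=T, B8=T, B8=F, B9=E, B10=E, B11=T, B12=T
uncovered (11 of 24): B2=F, B3=T, B4=T, B4=F, B5=S, B5=E, B7=F, B9=S, B10=S, B11=F, B12=F
Answer: B2=F, B3=T, B4=T, B4=F, B5=S, B5=E, B7=F, B9=S, B10=S, B11=F, B12=F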